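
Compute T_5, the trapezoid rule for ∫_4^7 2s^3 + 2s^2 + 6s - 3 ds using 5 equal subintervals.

Δs = (7 − 4)/5 = 0.6.
f(4) = 181, f(4.6) = 261.592, f(5.2) = 363.496, f(5.8) = 489.304, f(6.4) = 641.608, f(7) = 823.
T_5 = (Δs/2)·[f(s_0) + 2f(s_1) + ... + 2f(s_{4}) + f(s_5)].
Sum = 1354.8.

1354.8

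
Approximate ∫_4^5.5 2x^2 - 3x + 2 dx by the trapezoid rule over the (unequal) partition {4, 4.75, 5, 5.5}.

50.0625

Subinterval widths: 0.75, 0.25, 0.5.
f(4) = 22, f(4.75) = 32.875, f(5) = 37, f(5.5) = 46.
On each subinterval the trapezoid contributes (Δx_i/2)·[f(x_{i-1}) + f(x_i)].
Sum = 50.0625.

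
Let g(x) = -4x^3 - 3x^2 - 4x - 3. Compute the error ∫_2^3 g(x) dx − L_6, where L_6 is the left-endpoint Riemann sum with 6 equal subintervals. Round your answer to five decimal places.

Exact integral: ∫_2^3 g(x) dx = -97.
L_6 ≈ -89.2361111.
Error ≈ -97 − (-89.2361111) ≈ -7.76389.

-7.76389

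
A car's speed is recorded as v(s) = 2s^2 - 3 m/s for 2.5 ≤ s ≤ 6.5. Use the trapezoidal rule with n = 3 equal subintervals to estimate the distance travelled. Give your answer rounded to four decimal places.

Δs = (6.5 − 2.5)/3 = 4/3.
v(2.5) = 9.5, v(23/6) = 475/18, v(31/6) = 907/18, v(6.5) = 81.5.
T_3 = (Δs/2)·[v(s_0) + 2v(s_1) + 2v(s_2) + v(s_3)].
Sum ≈ 163.0370.

163.0370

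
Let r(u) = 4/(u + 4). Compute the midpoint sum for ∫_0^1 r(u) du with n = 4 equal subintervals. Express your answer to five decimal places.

0.89234

Δu = (1 − 0)/4 = 0.25.
Midpoints: 0.125, 0.375, 0.625, 0.875.
r(0.125) = 32/33, r(0.375) = 32/35, r(0.625) = 32/37, r(0.875) = 32/39.
Sum = Δu · [r(0.125) + r(0.375) + r(0.625) + r(0.875)].
Sum ≈ 0.89234.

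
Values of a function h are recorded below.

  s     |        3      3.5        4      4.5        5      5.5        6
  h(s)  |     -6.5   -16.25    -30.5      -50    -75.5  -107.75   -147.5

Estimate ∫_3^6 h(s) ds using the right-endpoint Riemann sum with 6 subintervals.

Δs = 0.5.
Sum = 0.5·[(-16.25) + (-30.5) + (-50) + (-75.5) + (-107.75) + (-147.5)] = -213.75.

-213.75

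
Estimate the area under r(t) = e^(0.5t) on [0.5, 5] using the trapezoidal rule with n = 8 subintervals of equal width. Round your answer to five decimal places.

21.94043

Δt = (5 − 0.5)/8 = 0.5625.
r(0.5) ≈ 1.28403, r(1.0625) ≈ 1.70106, r(1.625) ≈ 2.25353, r(2.1875) ≈ 2.98545, r(2.75) ≈ 3.95508, r(3.3125) ≈ 5.23963, r(3.875) ≈ 6.94138, r(4.4375) ≈ 9.19583, r(5) ≈ 12.18249.
T_8 = (Δt/2)·[r(t_0) + 2r(t_1) + ... + 2r(t_{7}) + r(t_8)].
Sum ≈ 21.94043.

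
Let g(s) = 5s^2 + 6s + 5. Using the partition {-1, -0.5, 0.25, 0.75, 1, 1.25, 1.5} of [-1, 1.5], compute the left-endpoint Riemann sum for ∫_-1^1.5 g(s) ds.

Subinterval widths: 0.5, 0.75, 0.5, 0.25, 0.25, 0.25.
Left endpoints: -1, -0.5, 0.25, 0.75, 1, 1.25.
g(-1) = 4, g(-0.5) = 3.25, g(0.25) = 6.8125, g(0.75) = 12.3125, g(1) = 16, g(1.25) = 20.3125.
Sum = Σ Δs_i · g(s_i).
Sum = 20.

20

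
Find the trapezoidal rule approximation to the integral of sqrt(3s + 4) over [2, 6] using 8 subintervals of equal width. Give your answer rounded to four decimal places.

Δs = (6 − 2)/8 = 0.5.
f(2) ≈ 3.1623, f(2.5) ≈ 3.3912, f(3) ≈ 3.6056, f(3.5) ≈ 3.8079, f(4) ≈ 4.0000, f(4.5) ≈ 4.1833, f(5) ≈ 4.3589, f(5.5) ≈ 4.5277, f(6) ≈ 4.6904.
T_8 = (Δs/2)·[f(s_0) + 2f(s_1) + ... + 2f(s_{7}) + f(s_8)].
Sum ≈ 15.9004.

15.9004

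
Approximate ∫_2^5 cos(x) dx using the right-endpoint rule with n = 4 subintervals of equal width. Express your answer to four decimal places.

Δx = (5 − 2)/4 = 0.75.
Right endpoints: 2.75, 3.5, 4.25, 5.
f(2.75) ≈ -0.9243, f(3.5) ≈ -0.9365, f(4.25) ≈ -0.4461, f(5) ≈ 0.2837.
Sum = Δx · [f(2.75) + f(3.5) + f(4.25) + f(5)].
Sum ≈ -1.5174.

-1.5174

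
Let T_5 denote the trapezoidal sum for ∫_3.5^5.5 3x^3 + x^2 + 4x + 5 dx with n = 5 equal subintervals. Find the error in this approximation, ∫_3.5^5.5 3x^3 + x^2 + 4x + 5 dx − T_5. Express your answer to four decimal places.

-2.2133

Exact integral: ∫_3.5^5.5 f(x) dx ≈ 660.916667.
T_5 = 663.13.
Error ≈ 660.916667 − 663.13 ≈ -2.2133.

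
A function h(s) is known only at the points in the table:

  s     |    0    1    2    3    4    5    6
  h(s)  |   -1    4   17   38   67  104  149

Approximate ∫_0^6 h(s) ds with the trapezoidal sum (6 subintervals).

304

Δs = 1.
T_6 = (1/2)·[(-1) + 2·4 + 2·17 + 2·38 + 2·67 + 2·104 + 149] = 304.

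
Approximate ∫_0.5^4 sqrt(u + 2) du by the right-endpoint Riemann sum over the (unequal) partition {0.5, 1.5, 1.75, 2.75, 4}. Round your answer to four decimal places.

7.5963

Subinterval widths: 1, 0.25, 1, 1.25.
Right endpoints: 1.5, 1.75, 2.75, 4.
f(1.5) ≈ 1.8708, f(1.75) ≈ 1.9365, f(2.75) ≈ 2.1794, f(4) ≈ 2.4495.
Sum = Σ Δu_i · f(u_i).
Sum ≈ 7.5963.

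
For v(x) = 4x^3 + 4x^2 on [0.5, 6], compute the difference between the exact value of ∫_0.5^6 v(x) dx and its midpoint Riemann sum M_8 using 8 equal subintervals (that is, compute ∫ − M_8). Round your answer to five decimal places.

Exact integral: ∫_0.5^6 v(x) dx ≈ 1583.7708333.
M_8 ≈ 1574.4555664.
Error ≈ 1583.7708333 − 1574.4555664 ≈ 9.31527.

9.31527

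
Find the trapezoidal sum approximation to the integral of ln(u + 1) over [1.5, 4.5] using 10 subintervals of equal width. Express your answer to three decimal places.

Δu = (4.5 − 1.5)/10 = 0.3.
f(1.5) ≈ 0.916, f(1.8) ≈ 1.030, f(2.1) ≈ 1.131, f(2.4) ≈ 1.224, f(2.7) ≈ 1.308, f(3) ≈ 1.386, f(3.3) ≈ 1.459, f(3.6) ≈ 1.526, f(3.9) ≈ 1.589, f(4.2) ≈ 1.649, f(4.5) ≈ 1.705.
T_10 = (Δu/2)·[f(u_0) + 2f(u_1) + ... + 2f(u_{9}) + f(u_10)].
Sum ≈ 4.084.

4.084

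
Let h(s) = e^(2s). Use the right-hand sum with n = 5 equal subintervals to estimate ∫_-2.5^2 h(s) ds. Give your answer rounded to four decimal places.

Δs = (2 − (-2.5))/5 = 0.9.
Right endpoints: -1.6, -0.7, 0.2, 1.1, 2.
h(-1.6) ≈ 0.0408, h(-0.7) ≈ 0.2466, h(0.2) ≈ 1.4918, h(1.1) ≈ 9.0250, h(2) ≈ 54.5982.
Sum = Δs · [h(-1.6) + h(-0.7) + h(0.2) + h(1.1) + h(2)].
Sum ≈ 58.8621.

58.8621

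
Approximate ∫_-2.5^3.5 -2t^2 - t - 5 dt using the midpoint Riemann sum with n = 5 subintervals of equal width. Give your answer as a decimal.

Δt = (3.5 − (-2.5))/5 = 1.2.
Midpoints: -1.9, -0.7, 0.5, 1.7, 2.9.
f(-1.9) = -10.32, f(-0.7) = -5.28, f(0.5) = -6, f(1.7) = -12.48, f(2.9) = -24.72.
Sum = Δt · [f(-1.9) + f(-0.7) + f(0.5) + f(1.7) + f(2.9)].
Sum = -70.56.

-70.56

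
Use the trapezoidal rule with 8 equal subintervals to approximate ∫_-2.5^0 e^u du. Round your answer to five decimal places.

Δu = (0 − (-2.5))/8 = 0.3125.
f(-2.5) ≈ 0.08208, f(-2.1875) ≈ 0.11220, f(-1.875) ≈ 0.15335, f(-1.5625) ≈ 0.20961, f(-1.25) ≈ 0.28650, f(-0.9375) ≈ 0.39161, f(-0.625) ≈ 0.53526, f(-0.3125) ≈ 0.73162, f(0) ≈ 1.00000.
T_8 = (Δu/2)·[f(u_0) + 2f(u_1) + ... + 2f(u_{7}) + f(u_8)].
Sum ≈ 0.92537.

0.92537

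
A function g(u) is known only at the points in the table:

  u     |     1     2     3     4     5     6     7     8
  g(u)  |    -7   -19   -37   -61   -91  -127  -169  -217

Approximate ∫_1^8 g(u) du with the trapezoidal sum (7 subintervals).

-616

Δu = 1.
T_7 = (1/2)·[(-7) + 2·(-19) + 2·(-37) + 2·(-61) + 2·(-91) + 2·(-127) + 2·(-169) + (-217)] = -616.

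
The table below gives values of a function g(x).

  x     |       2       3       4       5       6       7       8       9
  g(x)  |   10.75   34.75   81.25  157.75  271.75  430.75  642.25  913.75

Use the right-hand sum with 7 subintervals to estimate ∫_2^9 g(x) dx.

Δx = 1.
Sum = 1·[34.75 + 81.25 + 157.75 + 271.75 + 430.75 + 642.25 + 913.75] = 2532.25.

2532.25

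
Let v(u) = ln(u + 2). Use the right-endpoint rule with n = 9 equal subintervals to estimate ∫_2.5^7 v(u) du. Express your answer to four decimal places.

Δu = (7 − 2.5)/9 = 0.5.
Right endpoints: 3, 3.5, 4, 4.5, 5, 5.5, 6, 6.5, 7.
v(3) ≈ 1.6094, v(3.5) ≈ 1.7047, v(4) ≈ 1.7918, v(4.5) ≈ 1.8718, v(5) ≈ 1.9459, v(5.5) ≈ 2.0149, v(6) ≈ 2.0794, v(6.5) ≈ 2.1401, v(7) ≈ 2.1972.
Sum = Δu · [v(3) + v(3.5) + v(4) + ...].
Sum ≈ 8.6776.

8.6776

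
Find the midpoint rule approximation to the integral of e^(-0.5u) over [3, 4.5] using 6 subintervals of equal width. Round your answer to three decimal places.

Δu = (4.5 − 3)/6 = 0.25.
Midpoints: 3.125, 3.375, 3.625, 3.875, 4.125, 4.375.
f(3.125) ≈ 0.210, f(3.375) ≈ 0.185, f(3.625) ≈ 0.163, f(3.875) ≈ 0.144, f(4.125) ≈ 0.127, f(4.375) ≈ 0.112.
Sum = Δu · [f(3.125) + f(3.375) + f(3.625) + ...].
Sum ≈ 0.235.

0.235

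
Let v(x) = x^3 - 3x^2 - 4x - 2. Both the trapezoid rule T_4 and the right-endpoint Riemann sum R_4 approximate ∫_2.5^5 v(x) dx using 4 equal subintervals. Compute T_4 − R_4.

-13.4765625

T_4 ≈ -4.047852.
R_4 ≈ 9.428711.
T_4 − R_4 = -13.4765625.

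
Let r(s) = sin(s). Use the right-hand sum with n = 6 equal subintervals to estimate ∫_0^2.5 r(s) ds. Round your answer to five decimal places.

Δs = (2.5 − 0)/6 = 5/12.
Right endpoints: 5/12, 5/6, 1.25, 5/3, 25/12, 2.5.
r(5/12) ≈ 0.40471, r(5/6) ≈ 0.74018, r(1.25) ≈ 0.94898, r(5/3) ≈ 0.99541, r(25/12) ≈ 0.87150, r(2.5) ≈ 0.59847.
Sum = Δs · [r(5/12) + r(5/6) + r(1.25) + ...].
Sum ≈ 1.89969.

1.89969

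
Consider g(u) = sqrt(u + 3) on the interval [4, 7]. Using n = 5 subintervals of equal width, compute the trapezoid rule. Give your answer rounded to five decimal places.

8.73409

Δu = (7 − 4)/5 = 0.6.
g(4) ≈ 2.64575, g(4.6) ≈ 2.75681, g(5.2) ≈ 2.86356, g(5.8) ≈ 2.96648, g(6.4) ≈ 3.06594, g(7) ≈ 3.16228.
T_5 = (Δu/2)·[g(u_0) + 2g(u_1) + ... + 2g(u_{4}) + g(u_5)].
Sum ≈ 8.73409.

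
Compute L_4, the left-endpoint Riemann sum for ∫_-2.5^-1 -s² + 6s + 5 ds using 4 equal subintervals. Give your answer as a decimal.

Δs = (-1 − (-2.5))/4 = 0.375.
Left endpoints: -2.5, -2.125, -1.75, -1.375.
f(-2.5) = -16.25, f(-2.125) = -12.265625, f(-1.75) = -8.5625, f(-1.375) = -5.140625.
Sum = Δs · [f(-2.5) + f(-2.125) + f(-1.75) + f(-1.375)].
Sum = -15.83203125.

-15.83203125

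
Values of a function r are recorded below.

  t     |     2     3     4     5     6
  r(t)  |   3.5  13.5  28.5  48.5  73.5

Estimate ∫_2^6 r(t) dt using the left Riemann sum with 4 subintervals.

Δt = 1.
Sum = 1·[3.5 + 13.5 + 28.5 + 48.5] = 94.

94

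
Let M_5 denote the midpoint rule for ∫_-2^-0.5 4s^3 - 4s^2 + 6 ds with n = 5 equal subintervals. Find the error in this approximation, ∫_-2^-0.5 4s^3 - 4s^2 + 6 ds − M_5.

-0.21375

Exact integral: ∫_-2^-0.5 f(s) ds = -17.4375.
M_5 = -17.22375.
Error = -17.4375 − (-17.22375) = -0.21375.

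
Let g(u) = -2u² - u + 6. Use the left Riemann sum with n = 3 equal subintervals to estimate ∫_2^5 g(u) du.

Δu = (5 − 2)/3 = 1.
Left endpoints: 2, 3, 4.
g(2) = -4, g(3) = -15, g(4) = -30.
Sum = Δu · [g(2) + g(3) + g(4)].
Sum = -49.

-49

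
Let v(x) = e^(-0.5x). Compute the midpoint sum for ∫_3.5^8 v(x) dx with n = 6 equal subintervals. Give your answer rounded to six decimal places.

Δx = (8 − 3.5)/6 = 0.75.
Midpoints: 3.875, 4.625, 5.375, 6.125, 6.875, 7.625.
v(3.875) ≈ 0.144064, v(4.625) ≈ 0.099013, v(5.375) ≈ 0.068051, v(6.125) ≈ 0.046771, v(6.875) ≈ 0.032145, v(7.625) ≈ 0.022093.
Sum = Δx · [v(3.875) + v(4.625) + v(5.375) + ...].
Sum ≈ 0.309102.

0.309102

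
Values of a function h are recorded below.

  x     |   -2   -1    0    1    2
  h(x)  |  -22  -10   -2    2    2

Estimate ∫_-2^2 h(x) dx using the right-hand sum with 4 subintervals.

Δx = 1.
Sum = 1·[(-10) + (-2) + 2 + 2] = -8.

-8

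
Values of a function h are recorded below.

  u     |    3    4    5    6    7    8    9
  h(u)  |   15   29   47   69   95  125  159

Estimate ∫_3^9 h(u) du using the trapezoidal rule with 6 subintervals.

452

Δu = 1.
T_6 = (1/2)·[15 + 2·29 + 2·47 + 2·69 + 2·95 + 2·125 + 159] = 452.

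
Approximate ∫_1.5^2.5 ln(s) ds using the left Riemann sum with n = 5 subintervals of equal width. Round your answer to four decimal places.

Δs = (2.5 − 1.5)/5 = 0.2.
Left endpoints: 1.5, 1.7, 1.9, 2.1, 2.3.
f(1.5) ≈ 0.4055, f(1.7) ≈ 0.5306, f(1.9) ≈ 0.6419, f(2.1) ≈ 0.7419, f(2.3) ≈ 0.8329.
Sum = Δs · [f(1.5) + f(1.7) + f(1.9) + f(2.1) + f(2.3)].
Sum ≈ 0.6306.

0.6306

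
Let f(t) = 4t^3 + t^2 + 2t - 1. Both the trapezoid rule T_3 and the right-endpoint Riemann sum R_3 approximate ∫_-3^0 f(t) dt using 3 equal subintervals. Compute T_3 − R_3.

-52.5

T_3 = -92.5.
R_3 = -40.
T_3 − R_3 = -52.5.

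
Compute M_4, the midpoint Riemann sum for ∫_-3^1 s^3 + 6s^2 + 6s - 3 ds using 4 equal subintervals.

Δs = (1 − (-3))/4 = 1.
Midpoints: -2.5, -1.5, -0.5, 0.5.
f(-2.5) = 3.875, f(-1.5) = -1.875, f(-0.5) = -4.625, f(0.5) = 1.625.
Sum = Δs · [f(-2.5) + f(-1.5) + f(-0.5) + f(0.5)].
Sum = -1.

-1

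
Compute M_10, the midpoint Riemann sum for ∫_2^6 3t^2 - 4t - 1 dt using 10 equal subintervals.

139.84

Δt = (6 − 2)/10 = 0.4.
Midpoints: 2.2, 2.6, 3, 3.4, 3.8, 4.2, 4.6, 5, 5.4, 5.8.
f(2.2) = 4.72, f(2.6) = 8.88, f(3) = 14, f(3.4) = 20.08, f(3.8) = 27.12, f(4.2) = 35.12, f(4.6) = 44.08, f(5) = 54, f(5.4) = 64.88, f(5.8) = 76.72.
Sum = Δt · [f(2.2) + f(2.6) + f(3) + ...].
Sum = 139.84.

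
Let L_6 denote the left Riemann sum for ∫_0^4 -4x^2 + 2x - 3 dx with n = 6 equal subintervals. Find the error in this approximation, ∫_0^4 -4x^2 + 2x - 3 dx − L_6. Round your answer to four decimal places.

Exact integral: ∫_0^4 f(x) dx ≈ -81.333333.
L_6 ≈ -63.851852.
Error ≈ -81.333333 − (-63.851852) ≈ -17.4815.

-17.4815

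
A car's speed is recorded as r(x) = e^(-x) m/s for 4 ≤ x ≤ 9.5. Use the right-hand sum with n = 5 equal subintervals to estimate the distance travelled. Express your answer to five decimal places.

Δx = (9.5 − 4)/5 = 1.1.
Right endpoints: 5.1, 6.2, 7.3, 8.4, 9.5.
r(5.1) ≈ 0.00610, r(6.2) ≈ 0.00203, r(7.3) ≈ 0.00068, r(8.4) ≈ 0.00022, r(9.5) ≈ 0.00007.
Sum = Δx · [r(5.1) + r(6.2) + r(7.3) + r(8.4) + r(9.5)].
Sum ≈ 0.01001.

0.01001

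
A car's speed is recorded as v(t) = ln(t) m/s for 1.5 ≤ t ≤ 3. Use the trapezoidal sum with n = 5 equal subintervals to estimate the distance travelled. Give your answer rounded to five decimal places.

Δt = (3 − 1.5)/5 = 0.3.
v(1.5) ≈ 0.40547, v(1.8) ≈ 0.58779, v(2.1) ≈ 0.74194, v(2.4) ≈ 0.87547, v(2.7) ≈ 0.99325, v(3) ≈ 1.09861.
T_5 = (Δt/2)·[v(t_0) + 2v(t_1) + ... + 2v(t_{4}) + v(t_5)].
Sum ≈ 1.18514.

1.18514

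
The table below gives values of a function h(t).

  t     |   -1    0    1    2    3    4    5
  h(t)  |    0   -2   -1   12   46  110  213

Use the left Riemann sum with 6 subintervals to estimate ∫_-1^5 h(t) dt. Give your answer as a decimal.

165

Δt = 1.
Sum = 1·[0 + (-2) + (-1) + 12 + 46 + 110] = 165.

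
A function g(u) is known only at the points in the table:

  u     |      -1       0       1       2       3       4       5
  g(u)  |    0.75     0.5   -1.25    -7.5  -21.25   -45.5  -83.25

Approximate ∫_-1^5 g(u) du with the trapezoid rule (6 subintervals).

Δu = 1.
T_6 = (1/2)·[0.75 + 2·0.5 + 2·(-1.25) + 2·(-7.5) + 2·(-21.25) + 2·(-45.5) + (-83.25)] = -116.25.

-116.25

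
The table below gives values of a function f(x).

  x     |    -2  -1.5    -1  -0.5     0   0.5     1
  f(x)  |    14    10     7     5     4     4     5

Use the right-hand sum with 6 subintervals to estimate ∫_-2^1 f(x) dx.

17.5

Δx = 0.5.
Sum = 0.5·[10 + 7 + 5 + 4 + 4 + 5] = 17.5.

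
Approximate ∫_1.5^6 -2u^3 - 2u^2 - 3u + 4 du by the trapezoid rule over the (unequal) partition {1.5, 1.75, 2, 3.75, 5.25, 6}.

-855.9296875

Subinterval widths: 0.25, 0.25, 1.75, 1.5, 0.75.
f(1.5) = -11.75, f(1.75) = -18.09375, f(2) = -26, f(3.75) = -140.84375, f(5.25) = -356.28125, f(6) = -518.
On each subinterval the trapezoid contributes (Δu_i/2)·[f(u_{i-1}) + f(u_i)].
Sum = -855.9296875.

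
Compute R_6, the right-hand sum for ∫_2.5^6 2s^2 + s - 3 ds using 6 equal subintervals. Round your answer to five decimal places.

Δs = (6 − 2.5)/6 = 7/12.
Right endpoints: 37/12, 11/3, 4.25, 29/6, 65/12, 6.
f(37/12) = 1375/72, f(11/3) = 248/9, f(4.25) = 37.375, f(29/6) = 437/9, f(65/12) = 4399/72, f(6) = 75.
Sum = Δs · [f(37/12) + f(11/3) + f(4.25) + ...].
Sum ≈ 156.73032.

156.73032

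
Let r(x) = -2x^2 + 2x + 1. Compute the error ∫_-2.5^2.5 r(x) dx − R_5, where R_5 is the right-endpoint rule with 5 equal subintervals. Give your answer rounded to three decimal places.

Exact integral: ∫_-2.5^2.5 r(x) dx ≈ -15.83333.
R_5 = -12.5.
Error ≈ -15.83333 − (-12.5) ≈ -3.333.

-3.333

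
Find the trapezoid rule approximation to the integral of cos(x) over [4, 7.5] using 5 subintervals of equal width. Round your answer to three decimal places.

1.625

Δx = (7.5 − 4)/5 = 0.7.
f(4) ≈ -0.654, f(4.7) ≈ -0.012, f(5.4) ≈ 0.635, f(6.1) ≈ 0.983, f(6.8) ≈ 0.869, f(7.5) ≈ 0.347.
T_5 = (Δx/2)·[f(x_0) + 2f(x_1) + ... + 2f(x_{4}) + f(x_5)].
Sum ≈ 1.625.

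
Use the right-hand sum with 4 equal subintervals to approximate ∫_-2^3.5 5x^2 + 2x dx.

137.62890625

Δx = (3.5 − (-2))/4 = 1.375.
Right endpoints: -0.625, 0.75, 2.125, 3.5.
f(-0.625) = 0.703125, f(0.75) = 4.3125, f(2.125) = 26.828125, f(3.5) = 68.25.
Sum = Δx · [f(-0.625) + f(0.75) + f(2.125) + f(3.5)].
Sum = 137.62890625.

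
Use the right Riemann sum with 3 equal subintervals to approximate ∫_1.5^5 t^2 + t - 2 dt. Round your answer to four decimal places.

61.0231

Δt = (5 − 1.5)/3 = 7/6.
Right endpoints: 8/3, 23/6, 5.
f(8/3) = 70/9, f(23/6) = 595/36, f(5) = 28.
Sum = Δt · [f(8/3) + f(23/6) + f(5)].
Sum ≈ 61.0231.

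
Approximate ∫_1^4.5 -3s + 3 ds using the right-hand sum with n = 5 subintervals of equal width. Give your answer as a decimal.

Δs = (4.5 − 1)/5 = 0.7.
Right endpoints: 1.7, 2.4, 3.1, 3.8, 4.5.
f(1.7) = -2.1, f(2.4) = -4.2, f(3.1) = -6.3, f(3.8) = -8.4, f(4.5) = -10.5.
Sum = Δs · [f(1.7) + f(2.4) + f(3.1) + f(3.8) + f(4.5)].
Sum = -22.05.

-22.05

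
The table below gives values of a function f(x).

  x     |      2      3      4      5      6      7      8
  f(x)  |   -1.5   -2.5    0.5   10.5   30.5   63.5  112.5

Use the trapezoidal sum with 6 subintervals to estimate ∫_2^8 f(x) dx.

Δx = 1.
T_6 = (1/2)·[(-1.5) + 2·(-2.5) + 2·0.5 + 2·10.5 + 2·30.5 + 2·63.5 + 112.5] = 158.

158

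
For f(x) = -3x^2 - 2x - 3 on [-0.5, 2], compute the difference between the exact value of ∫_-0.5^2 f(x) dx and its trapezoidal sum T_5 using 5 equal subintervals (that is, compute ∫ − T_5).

Exact integral: ∫_-0.5^2 f(x) dx = -19.375.
T_5 = -19.6875.
Error = -19.375 − (-19.6875) = 0.3125.

0.3125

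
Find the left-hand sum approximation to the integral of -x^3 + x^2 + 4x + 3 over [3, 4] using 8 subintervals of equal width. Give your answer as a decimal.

-12.81640625

Δx = (4 − 3)/8 = 0.125.
Left endpoints: 3, 3.125, 3.25, 3.375, 3.5, 3.625, 3.75, 3.875.
f(3) = -3, f(3.125) = -2689/512, f(3.25) = -7.765625, f(3.375) = -5403/512, f(3.5) = -13.625, f(3.625) = -8701/512, f(3.75) = -20.671875, f(3.875) = -12631/512.
Sum = Δx · [f(3) + f(3.125) + f(3.25) + ...].
Sum = -12.81640625.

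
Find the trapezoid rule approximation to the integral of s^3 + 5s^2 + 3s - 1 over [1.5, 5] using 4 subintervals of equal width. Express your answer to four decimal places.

394.9053

Δs = (5 − 1.5)/4 = 0.875.
f(1.5) = 18.125, f(2.375) = 24435/512, f(3.25) = 95.890625, f(4.125) = 85321/512, f(5) = 264.
T_4 = (Δs/2)·[f(s_0) + 2f(s_1) + 2f(s_2) + 2f(s_3) + f(s_4)].
Sum ≈ 394.9053.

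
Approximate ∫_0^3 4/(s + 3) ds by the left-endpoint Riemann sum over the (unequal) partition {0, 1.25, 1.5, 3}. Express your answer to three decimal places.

Subinterval widths: 1.25, 0.25, 1.5.
Left endpoints: 0, 1.25, 1.5.
f(0) = 4/3, f(1.25) = 16/17, f(1.5) = 8/9.
Sum = Σ Δs_i · f(s_i).
Sum ≈ 3.235.

3.235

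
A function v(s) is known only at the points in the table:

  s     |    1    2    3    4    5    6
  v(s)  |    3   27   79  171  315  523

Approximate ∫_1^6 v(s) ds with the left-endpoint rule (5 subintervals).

Δs = 1.
Sum = 1·[3 + 27 + 79 + 171 + 315] = 595.

595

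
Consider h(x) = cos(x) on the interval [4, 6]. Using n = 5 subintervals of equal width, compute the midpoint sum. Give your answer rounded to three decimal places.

0.481

Δx = (6 − 4)/5 = 0.4.
Midpoints: 4.2, 4.6, 5, 5.4, 5.8.
h(4.2) ≈ -0.490, h(4.6) ≈ -0.112, h(5) ≈ 0.284, h(5.4) ≈ 0.635, h(5.8) ≈ 0.886.
Sum = Δx · [h(4.2) + h(4.6) + h(5) + h(5.4) + h(5.8)].
Sum ≈ 0.481.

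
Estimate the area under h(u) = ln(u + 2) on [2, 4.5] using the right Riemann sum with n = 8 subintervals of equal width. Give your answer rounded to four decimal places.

4.1966

Δu = (4.5 − 2)/8 = 0.3125.
Right endpoints: 2.3125, 2.625, 2.9375, 3.25, 3.5625, 3.875, 4.1875, 4.5.
h(2.3125) ≈ 1.4615, h(2.625) ≈ 1.5315, h(2.9375) ≈ 1.5969, h(3.25) ≈ 1.6582, h(3.5625) ≈ 1.7160, h(3.875) ≈ 1.7707, h(4.1875) ≈ 1.8225, h(4.5) ≈ 1.8718.
Sum = Δu · [h(2.3125) + h(2.625) + h(2.9375) + ...].
Sum ≈ 4.1966.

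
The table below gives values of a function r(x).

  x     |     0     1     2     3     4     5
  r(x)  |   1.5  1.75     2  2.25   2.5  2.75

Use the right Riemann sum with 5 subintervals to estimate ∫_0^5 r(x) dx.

11.25

Δx = 1.
Sum = 1·[1.75 + 2 + 2.25 + 2.5 + 2.75] = 11.25.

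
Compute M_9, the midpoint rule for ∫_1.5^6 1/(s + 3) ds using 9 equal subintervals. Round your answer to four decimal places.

Δs = (6 − 1.5)/9 = 0.5.
Midpoints: 1.75, 2.25, 2.75, 3.25, 3.75, 4.25, 4.75, 5.25, 5.75.
f(1.75) = 4/19, f(2.25) = 4/21, f(2.75) = 4/23, f(3.25) = 0.16, f(3.75) = 4/27, f(4.25) = 4/29, f(4.75) = 4/31, f(5.25) = 4/33, f(5.75) = 4/35.
Sum = Δs · [f(1.75) + f(2.25) + f(2.75) + ...].
Sum ≈ 0.6928.

0.6928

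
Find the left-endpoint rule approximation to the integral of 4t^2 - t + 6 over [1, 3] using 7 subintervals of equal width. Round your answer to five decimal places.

38.48980

Δt = (3 − 1)/7 = 2/7.
Left endpoints: 1, 9/7, 11/7, 13/7, 15/7, 17/7, 19/7.
f(1) = 9, f(9/7) = 555/49, f(11/7) = 701/49, f(13/7) = 879/49, f(15/7) = 1089/49, f(17/7) = 1331/49, f(19/7) = 1605/49.
Sum = Δt · [f(1) + f(9/7) + f(11/7) + ...].
Sum ≈ 38.48980.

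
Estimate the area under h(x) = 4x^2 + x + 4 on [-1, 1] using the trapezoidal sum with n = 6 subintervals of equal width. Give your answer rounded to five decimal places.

Δx = (1 − (-1))/6 = 1/3.
h(-1) = 7, h(-2/3) = 46/9, h(-1/3) = 37/9, h(0) = 4, h(1/3) = 43/9, h(2/3) = 58/9, h(1) = 9.
T_6 = (Δx/2)·[h(x_0) + 2h(x_1) + ... + 2h(x_{5}) + h(x_6)].
Sum ≈ 10.81481.

10.81481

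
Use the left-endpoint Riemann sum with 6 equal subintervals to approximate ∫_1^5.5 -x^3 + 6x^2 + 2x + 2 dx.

131.73046875

Δx = (5.5 − 1)/6 = 0.75.
Left endpoints: 1, 1.75, 2.5, 3.25, 4, 4.75.
f(1) = 9, f(1.75) = 18.515625, f(2.5) = 28.875, f(3.25) = 37.546875, f(4) = 42, f(4.75) = 39.703125.
Sum = Δx · [f(1) + f(1.75) + f(2.5) + ...].
Sum = 131.73046875.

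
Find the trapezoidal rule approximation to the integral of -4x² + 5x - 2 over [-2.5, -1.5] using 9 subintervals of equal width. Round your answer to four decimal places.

Δx = (-1.5 − (-2.5))/9 = 1/9.
f(-2.5) = -39.5, f(-43/18) = -5957/162, f(-41/18) = -5531/162, f(-13/6) = -569/18, f(-37/18) = -4727/162, f(-35/18) = -4349/162, f(-11/6) = -443/18, f(-31/18) = -3641/162, f(-29/18) = -3311/162, f(-1.5) = -18.5.
T_9 = (Δx/2)·[f(x_0) + 2f(x_1) + ... + 2f(x_{8}) + f(x_9)].
Sum ≈ -28.3416.

-28.3416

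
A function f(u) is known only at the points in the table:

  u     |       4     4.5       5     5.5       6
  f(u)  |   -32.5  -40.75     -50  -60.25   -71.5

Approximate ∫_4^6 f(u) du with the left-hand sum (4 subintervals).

Δu = 0.5.
Sum = 0.5·[(-32.5) + (-40.75) + (-50) + (-60.25)] = -91.75.

-91.75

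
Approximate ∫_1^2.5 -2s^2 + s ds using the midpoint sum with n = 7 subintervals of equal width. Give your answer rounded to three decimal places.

Δs = (2.5 − 1)/7 = 3/14.
Midpoints: 31/28, 37/28, 43/28, 1.75, 55/28, 61/28, 67/28.
f(31/28) = -527/392, f(37/28) = -851/392, f(43/28) = -1247/392, f(1.75) = -4.375, f(55/28) = -2255/392, f(61/28) = -2867/392, f(67/28) = -3551/392.
Sum = Δs · [f(31/28) + f(37/28) + f(43/28) + ...].
Sum ≈ -7.114.

-7.114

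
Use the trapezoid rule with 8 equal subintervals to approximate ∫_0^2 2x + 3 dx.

Δx = (2 − 0)/8 = 0.25.
f(0) = 3, f(0.25) = 3.5, f(0.5) = 4, f(0.75) = 4.5, f(1) = 5, f(1.25) = 5.5, f(1.5) = 6, f(1.75) = 6.5, f(2) = 7.
T_8 = (Δx/2)·[f(x_0) + 2f(x_1) + ... + 2f(x_{7}) + f(x_8)].
Sum = 10.

10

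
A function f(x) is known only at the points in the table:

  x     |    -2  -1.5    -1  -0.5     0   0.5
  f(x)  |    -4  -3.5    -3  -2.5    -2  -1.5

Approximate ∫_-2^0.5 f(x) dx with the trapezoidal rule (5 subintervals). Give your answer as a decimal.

-6.875

Δx = 0.5.
T_5 = (0.5/2)·[(-4) + 2·(-3.5) + 2·(-3) + 2·(-2.5) + 2·(-2) + (-1.5)] = -6.875.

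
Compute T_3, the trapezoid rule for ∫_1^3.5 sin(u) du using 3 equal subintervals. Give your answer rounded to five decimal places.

Δu = (3.5 − 1)/3 = 5/6.
f(1) ≈ 0.84147, f(11/6) ≈ 0.96573, f(8/3) ≈ 0.45727, f(3.5) ≈ -0.35078.
T_3 = (Δu/2)·[f(u_0) + 2f(u_1) + 2f(u_2) + f(u_3)].
Sum ≈ 1.39029.

1.39029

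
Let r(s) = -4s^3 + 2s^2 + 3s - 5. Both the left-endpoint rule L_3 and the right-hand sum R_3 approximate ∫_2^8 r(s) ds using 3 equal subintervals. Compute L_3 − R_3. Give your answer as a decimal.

L_3 = -2038.
R_3 = -5794.
L_3 − R_3 = 3756.

3756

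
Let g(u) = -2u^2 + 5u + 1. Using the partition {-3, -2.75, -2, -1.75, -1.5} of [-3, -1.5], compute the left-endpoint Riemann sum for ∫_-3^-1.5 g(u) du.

Subinterval widths: 0.25, 0.75, 0.25, 0.25.
Left endpoints: -3, -2.75, -2, -1.75.
g(-3) = -32, g(-2.75) = -27.875, g(-2) = -17, g(-1.75) = -13.875.
Sum = Σ Δu_i · g(u_i).
Sum = -36.625.

-36.625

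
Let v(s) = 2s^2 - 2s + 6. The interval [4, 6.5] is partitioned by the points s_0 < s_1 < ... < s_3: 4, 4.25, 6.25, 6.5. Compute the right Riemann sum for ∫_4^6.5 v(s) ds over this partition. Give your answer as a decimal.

171.03125

Subinterval widths: 0.25, 2, 0.25.
Right endpoints: 4.25, 6.25, 6.5.
v(4.25) = 33.625, v(6.25) = 71.625, v(6.5) = 77.5.
Sum = Σ Δs_i · v(s_i).
Sum = 171.03125.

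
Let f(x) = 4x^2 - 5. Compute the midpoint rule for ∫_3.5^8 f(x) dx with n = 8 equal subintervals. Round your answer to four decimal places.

Δx = (8 − 3.5)/8 = 0.5625.
Midpoints: 3.78125, 4.34375, 4.90625, 5.46875, 6.03125, 6.59375, 7.15625, 7.71875.
f(3.78125) = 52.19140625, f(4.34375) = 70.47265625, f(4.90625) = 91.28515625, f(5.46875) = 114.62890625, f(6.03125) = 140.50390625, f(6.59375) = 168.91015625, f(7.15625) = 199.84765625, f(7.71875) = 233.31640625.
Sum = Δx · [f(3.78125) + f(4.34375) + f(4.90625) + ...].
Sum ≈ 602.5254.

602.5254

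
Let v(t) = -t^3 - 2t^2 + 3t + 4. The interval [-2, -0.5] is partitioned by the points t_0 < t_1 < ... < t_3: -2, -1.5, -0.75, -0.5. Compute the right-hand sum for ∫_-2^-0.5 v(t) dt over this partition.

Subinterval widths: 0.5, 0.75, 0.25.
Right endpoints: -1.5, -0.75, -0.5.
v(-1.5) = -1.625, v(-0.75) = 1.046875, v(-0.5) = 2.125.
Sum = Σ Δt_i · v(t_i).
Sum = 0.50390625.

0.50390625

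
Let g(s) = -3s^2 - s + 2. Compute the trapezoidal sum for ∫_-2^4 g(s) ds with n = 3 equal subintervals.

Δs = (4 − (-2))/3 = 2.
g(-2) = -8, g(0) = 2, g(2) = -12, g(4) = -50.
T_3 = (Δs/2)·[g(s_0) + 2g(s_1) + 2g(s_2) + g(s_3)].
Sum = -78.

-78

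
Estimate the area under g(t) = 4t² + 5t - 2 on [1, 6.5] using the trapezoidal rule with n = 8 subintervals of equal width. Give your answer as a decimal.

Δt = (6.5 − 1)/8 = 0.6875.
g(1) = 7, g(1.6875) = 17.828125, g(2.375) = 32.4375, g(3.0625) = 50.828125, g(3.75) = 73, g(4.4375) = 98.953125, g(5.125) = 128.6875, g(5.8125) = 162.203125, g(6.5) = 199.5.
T_8 = (Δt/2)·[g(t_0) + 2g(t_1) + ... + 2g(t_{7}) + g(t_8)].
Sum = 458.69140625.

458.69140625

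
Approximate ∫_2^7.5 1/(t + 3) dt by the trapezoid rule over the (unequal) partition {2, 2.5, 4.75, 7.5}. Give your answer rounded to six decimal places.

Subinterval widths: 0.5, 2.25, 2.75.
f(2) = 0.2, f(2.5) = 2/11, f(4.75) = 4/31, f(7.5) = 2/21.
On each subinterval the trapezoid contributes (Δt_i/2)·[f(t_{i-1}) + f(t_i)].
Sum ≈ 0.753533.

0.753533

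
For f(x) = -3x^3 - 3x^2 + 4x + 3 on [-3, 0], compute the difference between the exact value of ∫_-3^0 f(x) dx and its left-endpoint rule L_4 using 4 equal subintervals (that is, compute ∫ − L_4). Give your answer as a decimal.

-18.703125

Exact integral: ∫_-3^0 f(x) dx = 24.75.
L_4 = 43.453125.
Error = 24.75 − 43.453125 = -18.703125.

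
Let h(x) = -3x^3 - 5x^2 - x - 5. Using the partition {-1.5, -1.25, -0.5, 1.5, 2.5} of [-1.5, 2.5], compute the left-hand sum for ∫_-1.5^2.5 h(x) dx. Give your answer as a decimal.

Subinterval widths: 0.25, 0.75, 2, 1.
Left endpoints: -1.5, -1.25, -0.5, 1.5.
h(-1.5) = -4.625, h(-1.25) = -5.703125, h(-0.5) = -5.375, h(1.5) = -27.875.
Sum = Σ Δx_i · h(x_i).
Sum = -44.05859375.

-44.05859375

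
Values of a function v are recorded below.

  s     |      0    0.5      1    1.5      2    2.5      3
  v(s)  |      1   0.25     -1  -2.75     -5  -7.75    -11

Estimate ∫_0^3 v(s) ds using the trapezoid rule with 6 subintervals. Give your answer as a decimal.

Δs = 0.5.
T_6 = (0.5/2)·[1 + 2·0.25 + 2·(-1) + 2·(-2.75) + 2·(-5) + 2·(-7.75) + (-11)] = -10.625.

-10.625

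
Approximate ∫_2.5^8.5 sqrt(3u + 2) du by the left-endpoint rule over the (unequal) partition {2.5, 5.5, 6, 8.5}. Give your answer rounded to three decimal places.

22.578

Subinterval widths: 3, 0.5, 2.5.
Left endpoints: 2.5, 5.5, 6.
f(2.5) ≈ 3.082, f(5.5) ≈ 4.301, f(6) ≈ 4.472.
Sum = Σ Δu_i · f(u_i).
Sum ≈ 22.578.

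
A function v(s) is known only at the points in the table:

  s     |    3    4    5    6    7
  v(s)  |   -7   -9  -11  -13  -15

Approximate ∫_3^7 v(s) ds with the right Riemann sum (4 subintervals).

Δs = 1.
Sum = 1·[(-9) + (-11) + (-13) + (-15)] = -48.

-48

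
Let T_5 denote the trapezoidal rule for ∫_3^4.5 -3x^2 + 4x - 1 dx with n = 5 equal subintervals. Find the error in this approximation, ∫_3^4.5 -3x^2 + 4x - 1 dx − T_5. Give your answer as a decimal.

Exact integral: ∫_3^4.5 f(x) dx = -43.125.
T_5 = -43.1925.
Error = -43.125 − (-43.1925) = 0.0675.

0.0675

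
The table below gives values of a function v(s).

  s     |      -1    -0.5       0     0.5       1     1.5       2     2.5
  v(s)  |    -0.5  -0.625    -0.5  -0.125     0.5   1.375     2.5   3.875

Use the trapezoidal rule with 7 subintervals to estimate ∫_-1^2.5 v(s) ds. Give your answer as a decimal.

2.40625

Δs = 0.5.
T_7 = (0.5/2)·[(-0.5) + 2·(-0.625) + 2·(-0.5) + 2·(-0.125) + 2·0.5 + 2·1.375 + 2·2.5 + 3.875] = 2.40625.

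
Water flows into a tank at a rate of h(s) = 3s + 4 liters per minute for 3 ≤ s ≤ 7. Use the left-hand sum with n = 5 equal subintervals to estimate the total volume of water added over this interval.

Δs = (7 − 3)/5 = 0.8.
Left endpoints: 3, 3.8, 4.6, 5.4, 6.2.
h(3) = 13, h(3.8) = 15.4, h(4.6) = 17.8, h(5.4) = 20.2, h(6.2) = 22.6.
Sum = Δs · [h(3) + h(3.8) + h(4.6) + h(5.4) + h(6.2)].
Sum = 71.2.

71.2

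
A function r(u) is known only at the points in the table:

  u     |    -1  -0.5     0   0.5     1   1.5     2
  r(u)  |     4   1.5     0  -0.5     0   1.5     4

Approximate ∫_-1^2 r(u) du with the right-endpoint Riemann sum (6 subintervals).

3.25

Δu = 0.5.
Sum = 0.5·[1.5 + 0 + (-0.5) + 0 + 1.5 + 4] = 3.25.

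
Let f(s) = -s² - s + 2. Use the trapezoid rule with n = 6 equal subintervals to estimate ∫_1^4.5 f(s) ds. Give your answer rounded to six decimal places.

-32.865162

Δs = (4.5 − 1)/6 = 7/12.
f(1) = 0, f(19/12) = -301/144, f(13/6) = -175/36, f(2.75) = -8.3125, f(10/3) = -112/9, f(47/12) = -2485/144, f(4.5) = -22.75.
T_6 = (Δs/2)·[f(s_0) + 2f(s_1) + ... + 2f(s_{5}) + f(s_6)].
Sum ≈ -32.865162.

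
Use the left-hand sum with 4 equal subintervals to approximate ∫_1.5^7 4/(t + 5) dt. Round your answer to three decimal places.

2.657

Δt = (7 − 1.5)/4 = 1.375.
Left endpoints: 1.5, 2.875, 4.25, 5.625.
f(1.5) = 8/13, f(2.875) = 32/63, f(4.25) = 16/37, f(5.625) = 32/85.
Sum = Δt · [f(1.5) + f(2.875) + f(4.25) + f(5.625)].
Sum ≈ 2.657.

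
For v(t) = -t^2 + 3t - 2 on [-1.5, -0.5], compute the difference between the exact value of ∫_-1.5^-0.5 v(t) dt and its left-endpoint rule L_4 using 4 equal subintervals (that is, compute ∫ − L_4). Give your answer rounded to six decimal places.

0.635417

Exact integral: ∫_-1.5^-0.5 v(t) dt ≈ -6.08333333.
L_4 = -6.71875.
Error ≈ -6.08333333 − (-6.71875) ≈ 0.635417.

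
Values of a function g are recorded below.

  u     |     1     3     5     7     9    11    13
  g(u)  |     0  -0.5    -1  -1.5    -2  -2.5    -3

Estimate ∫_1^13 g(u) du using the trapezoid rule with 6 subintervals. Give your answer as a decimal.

-18

Δu = 2.
T_6 = (2/2)·[0 + 2·(-0.5) + 2·(-1) + 2·(-1.5) + 2·(-2) + 2·(-2.5) + (-3)] = -18.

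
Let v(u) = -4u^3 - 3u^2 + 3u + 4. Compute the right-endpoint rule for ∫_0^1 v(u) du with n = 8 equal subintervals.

Δu = (1 − 0)/8 = 0.125.
Right endpoints: 0.125, 0.25, 0.375, 0.5, 0.625, 0.75, 0.875, 1.
v(0.125) = 4.3203125, v(0.25) = 4.5, v(0.375) = 4.4921875, v(0.5) = 4.25, v(0.625) = 3.7265625, v(0.75) = 2.875, v(0.875) = 1.6484375, v(1) = 0.
Sum = Δu · [v(0.125) + v(0.25) + v(0.375) + ...].
Sum = 3.2265625.

3.2265625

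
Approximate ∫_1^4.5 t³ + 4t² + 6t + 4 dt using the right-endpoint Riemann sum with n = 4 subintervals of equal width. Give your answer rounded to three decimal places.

381.958

Δt = (4.5 − 1)/4 = 0.875.
Right endpoints: 1.875, 2.75, 3.625, 4.5.
f(1.875) = 18383/512, f(2.75) = 71.546875, f(3.625) = 64485/512, f(4.5) = 203.125.
Sum = Δt · [f(1.875) + f(2.75) + f(3.625) + f(4.5)].
Sum ≈ 381.958.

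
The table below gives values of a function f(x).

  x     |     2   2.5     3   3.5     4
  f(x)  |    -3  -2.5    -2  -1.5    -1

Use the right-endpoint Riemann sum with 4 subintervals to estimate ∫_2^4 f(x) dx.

-3.5

Δx = 0.5.
Sum = 0.5·[(-2.5) + (-2) + (-1.5) + (-1)] = -3.5.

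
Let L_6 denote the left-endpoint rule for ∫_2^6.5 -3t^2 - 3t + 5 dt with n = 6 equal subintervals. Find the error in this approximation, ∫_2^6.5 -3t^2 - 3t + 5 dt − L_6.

-46.828125

Exact integral: ∫_2^6.5 f(t) dt = -301.5.
L_6 = -254.671875.
Error = -301.5 − (-254.671875) = -46.828125.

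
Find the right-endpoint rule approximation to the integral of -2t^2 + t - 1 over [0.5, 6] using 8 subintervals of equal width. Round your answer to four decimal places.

Δt = (6 − 0.5)/8 = 0.6875.
Right endpoints: 1.1875, 1.875, 2.5625, 3.25, 3.9375, 4.625, 5.3125, 6.
f(1.1875) = -2.6328125, f(1.875) = -6.15625, f(2.5625) = -11.5703125, f(3.25) = -18.875, f(3.9375) = -28.0703125, f(4.625) = -39.15625, f(5.3125) = -52.1328125, f(6) = -67.
Sum = Δt · [f(1.1875) + f(1.875) + f(2.5625) + ...].
Sum ≈ -155.0957.

-155.0957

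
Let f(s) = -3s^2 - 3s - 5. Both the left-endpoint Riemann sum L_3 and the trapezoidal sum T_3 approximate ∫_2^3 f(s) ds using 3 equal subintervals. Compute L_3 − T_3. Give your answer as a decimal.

3

L_3 ≈ -28.55555556.
T_3 ≈ -31.55555556.
L_3 − T_3 = 3.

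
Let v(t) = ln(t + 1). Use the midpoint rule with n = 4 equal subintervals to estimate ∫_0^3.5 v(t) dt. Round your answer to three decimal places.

3.292

Δt = (3.5 − 0)/4 = 0.875.
Midpoints: 0.4375, 1.3125, 2.1875, 3.0625.
v(0.4375) ≈ 0.363, v(1.3125) ≈ 0.838, v(2.1875) ≈ 1.159, v(3.0625) ≈ 1.402.
Sum = Δt · [v(0.4375) + v(1.3125) + v(2.1875) + v(3.0625)].
Sum ≈ 3.292.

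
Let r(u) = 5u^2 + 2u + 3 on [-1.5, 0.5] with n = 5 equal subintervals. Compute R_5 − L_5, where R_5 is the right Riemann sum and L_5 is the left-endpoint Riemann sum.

-2.4

R_5 = 8.9.
L_5 = 11.3.
R_5 − L_5 = -2.4.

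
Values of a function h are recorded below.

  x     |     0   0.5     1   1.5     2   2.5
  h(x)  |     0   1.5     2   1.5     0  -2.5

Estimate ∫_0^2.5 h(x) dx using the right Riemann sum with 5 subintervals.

1.25

Δx = 0.5.
Sum = 0.5·[1.5 + 2 + 1.5 + 0 + (-2.5)] = 1.25.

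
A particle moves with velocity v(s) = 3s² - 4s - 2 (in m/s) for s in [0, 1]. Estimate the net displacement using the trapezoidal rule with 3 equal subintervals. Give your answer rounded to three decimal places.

Δs = (1 − 0)/3 = 1/3.
v(0) = -2, v(1/3) = -3, v(2/3) = -10/3, v(1) = -3.
T_3 = (Δs/2)·[v(s_0) + 2v(s_1) + 2v(s_2) + v(s_3)].
Sum ≈ -2.944.

-2.944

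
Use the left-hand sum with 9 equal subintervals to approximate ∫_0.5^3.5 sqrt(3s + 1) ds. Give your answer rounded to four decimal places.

Δs = (3.5 − 0.5)/9 = 1/3.
Left endpoints: 0.5, 5/6, 7/6, 1.5, 11/6, 13/6, 2.5, 17/6, 19/6.
f(0.5) ≈ 1.5811, f(5/6) ≈ 1.8708, f(7/6) ≈ 2.1213, f(1.5) ≈ 2.3452, f(11/6) ≈ 2.5495, f(13/6) ≈ 2.7386, f(2.5) ≈ 2.9155, f(17/6) ≈ 3.0822, f(19/6) ≈ 3.2404.
Sum = Δs · [f(0.5) + f(5/6) + f(7/6) + ...].
Sum ≈ 7.4816.

7.4816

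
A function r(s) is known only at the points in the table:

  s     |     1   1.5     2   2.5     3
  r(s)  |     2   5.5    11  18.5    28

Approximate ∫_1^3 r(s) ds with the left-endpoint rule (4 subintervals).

18.5

Δs = 0.5.
Sum = 0.5·[2 + 5.5 + 11 + 18.5] = 18.5.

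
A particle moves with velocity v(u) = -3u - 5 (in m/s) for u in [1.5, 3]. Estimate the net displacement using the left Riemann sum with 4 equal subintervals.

Δu = (3 − 1.5)/4 = 0.375.
Left endpoints: 1.5, 1.875, 2.25, 2.625.
v(1.5) = -9.5, v(1.875) = -10.625, v(2.25) = -11.75, v(2.625) = -12.875.
Sum = Δu · [v(1.5) + v(1.875) + v(2.25) + v(2.625)].
Sum = -16.78125.

-16.78125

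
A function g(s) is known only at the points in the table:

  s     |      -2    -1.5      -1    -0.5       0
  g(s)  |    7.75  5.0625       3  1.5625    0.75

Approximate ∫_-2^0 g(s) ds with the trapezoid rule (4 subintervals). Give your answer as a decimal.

Δs = 0.5.
T_4 = (0.5/2)·[7.75 + 2·5.0625 + 2·3 + 2·1.5625 + 0.75] = 6.9375.

6.9375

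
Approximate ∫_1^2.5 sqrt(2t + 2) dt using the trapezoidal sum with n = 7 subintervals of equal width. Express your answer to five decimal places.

3.50629

Δt = (2.5 − 1)/7 = 3/14.
f(1) ≈ 2.00000, f(17/14) ≈ 2.10442, f(10/7) ≈ 2.20389, f(23/14) ≈ 2.29907, f(13/7) ≈ 2.39046, f(29/14) ≈ 2.47848, f(16/7) ≈ 2.56348, f(2.5) ≈ 2.64575.
T_7 = (Δt/2)·[f(t_0) + 2f(t_1) + ... + 2f(t_{6}) + f(t_7)].
Sum ≈ 3.50629.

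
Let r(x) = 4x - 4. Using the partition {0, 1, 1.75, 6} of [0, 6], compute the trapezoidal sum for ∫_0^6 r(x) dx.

48

Subinterval widths: 1, 0.75, 4.25.
r(0) = -4, r(1) = 0, r(1.75) = 3, r(6) = 20.
On each subinterval the trapezoid contributes (Δx_i/2)·[r(x_{i-1}) + r(x_i)].
Sum = 48.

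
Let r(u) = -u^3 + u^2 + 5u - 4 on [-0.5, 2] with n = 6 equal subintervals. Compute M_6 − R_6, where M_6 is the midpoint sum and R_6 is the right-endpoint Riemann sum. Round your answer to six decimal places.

M_6 ≈ -1.85583044.
R_6 ≈ -0.29875579.
M_6 − R_6 ≈ -1.557075.

-1.557075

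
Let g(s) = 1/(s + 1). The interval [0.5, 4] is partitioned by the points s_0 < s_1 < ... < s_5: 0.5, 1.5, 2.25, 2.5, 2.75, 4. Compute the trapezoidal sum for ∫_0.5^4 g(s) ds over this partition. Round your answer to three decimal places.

1.234

Subinterval widths: 1, 0.75, 0.25, 0.25, 1.25.
g(0.5) = 2/3, g(1.5) = 0.4, g(2.25) = 4/13, g(2.5) = 2/7, g(2.75) = 4/15, g(4) = 0.2.
On each subinterval the trapezoid contributes (Δs_i/2)·[g(s_{i-1}) + g(s_i)].
Sum ≈ 1.234.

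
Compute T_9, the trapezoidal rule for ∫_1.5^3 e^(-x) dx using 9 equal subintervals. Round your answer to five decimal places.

Δx = (3 − 1.5)/9 = 1/6.
f(1.5) ≈ 0.22313, f(5/3) ≈ 0.18888, f(11/6) ≈ 0.15988, f(2) ≈ 0.13534, f(13/6) ≈ 0.11456, f(7/3) ≈ 0.09697, f(2.5) ≈ 0.08208, f(8/3) ≈ 0.06948, f(17/6) ≈ 0.05882, f(3) ≈ 0.04979.
T_9 = (Δx/2)·[f(x_0) + 2f(x_1) + ... + 2f(x_{8}) + f(x_9)].
Sum ≈ 0.17374.

0.17374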